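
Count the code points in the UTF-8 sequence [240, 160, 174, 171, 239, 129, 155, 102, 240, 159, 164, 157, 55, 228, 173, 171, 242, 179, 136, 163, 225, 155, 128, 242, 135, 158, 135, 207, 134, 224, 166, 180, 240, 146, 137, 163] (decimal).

Byte at offset 0: 0xF0 = 11110000 → 4-byte char (#1). Advance 4.
Byte at offset 4: 0xEF = 11101111 → 3-byte char (#2). Advance 3.
Byte at offset 7: 0x66 = 01100110 → 1-byte char (#3). Advance 1.
Byte at offset 8: 0xF0 = 11110000 → 4-byte char (#4). Advance 4.
Byte at offset 12: 0x37 = 00110111 → 1-byte char (#5). Advance 1.
Byte at offset 13: 0xE4 = 11100100 → 3-byte char (#6). Advance 3.
Byte at offset 16: 0xF2 = 11110010 → 4-byte char (#7). Advance 4.
Byte at offset 20: 0xE1 = 11100001 → 3-byte char (#8). Advance 3.
Byte at offset 23: 0xF2 = 11110010 → 4-byte char (#9). Advance 4.
Byte at offset 27: 0xCF = 11001111 → 2-byte char (#10). Advance 2.
Byte at offset 29: 0xE0 = 11100000 → 3-byte char (#11). Advance 3.
Byte at offset 32: 0xF0 = 11110000 → 4-byte char (#12). Advance 4.
Reached end at offset 36 after 12 code points.

12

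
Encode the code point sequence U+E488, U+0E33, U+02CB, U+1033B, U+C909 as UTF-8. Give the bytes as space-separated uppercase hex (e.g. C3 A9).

EE 92 88 E0 B8 B3 CB 8B F0 90 8C BB EC A4 89

U+E488: 3-byte form → EE 92 88.
U+0E33: 3-byte form → E0 B8 B3.
U+02CB: 2-byte form → CB 8B.
U+1033B: 4-byte form → F0 90 8C BB.
U+C909: 3-byte form → EC A4 89.
Concatenated (15 bytes): EE 92 88 E0 B8 B3 CB 8B F0 90 8C BB EC A4 89.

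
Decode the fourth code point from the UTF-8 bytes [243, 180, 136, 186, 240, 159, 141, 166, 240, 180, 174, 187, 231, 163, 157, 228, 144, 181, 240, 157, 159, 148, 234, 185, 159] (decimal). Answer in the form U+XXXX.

Offset 0: leading byte 0xF3 = 11110011 → 4-byte char #1 = F3 B4 88 BA.
Offset 4: leading byte 0xF0 = 11110000 → 4-byte char #2 = F0 9F 8D A6.
Offset 8: leading byte 0xF0 = 11110000 → 4-byte char #3 = F0 B4 AE BB.
Offset 12: leading byte 0xE7 = 11100111 → 3-byte char #4 = E7 A3 9D.
Leading byte 0xE7 = 11100111 matches 1110xxxx → 3-byte sequence.
Byte 1: 0xE7 = 11100111, payload 0111 (4 bits).
Byte 2: 0xA3 = 10100011 (10xxxxxx ✓), payload 100011.
Byte 3: 0x9D = 10011101 (10xxxxxx ✓), payload 011101.
Concatenate: 0111100011011101 = 0x78DD (16 bits → U+78DD).

U+78DD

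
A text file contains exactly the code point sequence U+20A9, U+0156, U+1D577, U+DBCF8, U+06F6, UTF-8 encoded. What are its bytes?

E2 82 A9 C5 96 F0 9D 95 B7 F3 9B B3 B8 DB B6

U+20A9: 3-byte form → E2 82 A9.
U+0156: 2-byte form → C5 96.
U+1D577: 4-byte form → F0 9D 95 B7.
U+DBCF8: 4-byte form → F3 9B B3 B8.
U+06F6: 2-byte form → DB B6.
Concatenated (15 bytes): E2 82 A9 C5 96 F0 9D 95 B7 F3 9B B3 B8 DB B6.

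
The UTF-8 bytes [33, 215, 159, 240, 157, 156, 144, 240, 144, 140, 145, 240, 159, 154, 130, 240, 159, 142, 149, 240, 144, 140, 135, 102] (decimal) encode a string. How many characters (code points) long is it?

8

Byte at offset 0: 0x21 = 00100001 → 1-byte char (#1). Advance 1.
Byte at offset 1: 0xD7 = 11010111 → 2-byte char (#2). Advance 2.
Byte at offset 3: 0xF0 = 11110000 → 4-byte char (#3). Advance 4.
Byte at offset 7: 0xF0 = 11110000 → 4-byte char (#4). Advance 4.
Byte at offset 11: 0xF0 = 11110000 → 4-byte char (#5). Advance 4.
Byte at offset 15: 0xF0 = 11110000 → 4-byte char (#6). Advance 4.
Byte at offset 19: 0xF0 = 11110000 → 4-byte char (#7). Advance 4.
Byte at offset 23: 0x66 = 01100110 → 1-byte char (#8). Advance 1.
Reached end at offset 24 after 8 code points.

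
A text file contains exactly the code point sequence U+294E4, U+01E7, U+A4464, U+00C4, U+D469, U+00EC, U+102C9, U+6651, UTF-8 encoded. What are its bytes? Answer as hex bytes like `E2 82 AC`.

U+294E4: 4-byte form → F0 A9 93 A4.
U+01E7: 2-byte form → C7 A7.
U+A4464: 4-byte form → F2 A4 91 A4.
U+00C4: 2-byte form → C3 84.
U+D469: 3-byte form → ED 91 A9.
U+00EC: 2-byte form → C3 AC.
U+102C9: 4-byte form → F0 90 8B 89.
U+6651: 3-byte form → E6 99 91.
Concatenated (24 bytes): F0 A9 93 A4 C7 A7 F2 A4 91 A4 C3 84 ED 91 A9 C3 AC F0 90 8B 89 E6 99 91.

F0 A9 93 A4 C7 A7 F2 A4 91 A4 C3 84 ED 91 A9 C3 AC F0 90 8B 89 E6 99 91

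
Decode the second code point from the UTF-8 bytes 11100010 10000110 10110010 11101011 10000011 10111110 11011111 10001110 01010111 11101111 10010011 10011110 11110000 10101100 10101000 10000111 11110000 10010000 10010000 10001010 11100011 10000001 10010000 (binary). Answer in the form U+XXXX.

Offset 0: leading byte 0xE2 = 11100010 → 3-byte char #1 = E2 86 B2.
Offset 3: leading byte 0xEB = 11101011 → 3-byte char #2 = EB 83 BE.
Leading byte 0xEB = 11101011 matches 1110xxxx → 3-byte sequence.
Byte 1: 0xEB = 11101011, payload 1011 (4 bits).
Byte 2: 0x83 = 10000011 (10xxxxxx ✓), payload 000011.
Byte 3: 0xBE = 10111110 (10xxxxxx ✓), payload 111110.
Concatenate: 1011000011111110 = 0xB0FE (16 bits → U+B0FE).

U+B0FE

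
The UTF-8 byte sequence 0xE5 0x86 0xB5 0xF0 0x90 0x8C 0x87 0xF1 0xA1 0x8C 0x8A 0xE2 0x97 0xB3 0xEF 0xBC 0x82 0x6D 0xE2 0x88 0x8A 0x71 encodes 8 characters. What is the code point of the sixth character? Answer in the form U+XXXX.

U+006D

Offset 0: leading byte 0xE5 = 11100101 → 3-byte char #1 = E5 86 B5.
Offset 3: leading byte 0xF0 = 11110000 → 4-byte char #2 = F0 90 8C 87.
Offset 7: leading byte 0xF1 = 11110001 → 4-byte char #3 = F1 A1 8C 8A.
Offset 11: leading byte 0xE2 = 11100010 → 3-byte char #4 = E2 97 B3.
Offset 14: leading byte 0xEF = 11101111 → 3-byte char #5 = EF BC 82.
Offset 17: leading byte 0x6D = 01101101 → 1-byte char #6 = 6D.
Leading byte 0x6D = 01101101 matches 0xxxxxxx → 1-byte sequence.
Byte 1: 0x6D = 01101101, payload 1101101 (7 bits).
Concatenate: 1101101 = 0x6D (7 bits → U+006D).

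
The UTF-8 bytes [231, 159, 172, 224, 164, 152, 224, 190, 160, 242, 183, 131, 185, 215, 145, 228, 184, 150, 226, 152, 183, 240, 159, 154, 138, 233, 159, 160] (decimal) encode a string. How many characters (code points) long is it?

9

Byte at offset 0: 0xE7 = 11100111 → 3-byte char (#1). Advance 3.
Byte at offset 3: 0xE0 = 11100000 → 3-byte char (#2). Advance 3.
Byte at offset 6: 0xE0 = 11100000 → 3-byte char (#3). Advance 3.
Byte at offset 9: 0xF2 = 11110010 → 4-byte char (#4). Advance 4.
Byte at offset 13: 0xD7 = 11010111 → 2-byte char (#5). Advance 2.
Byte at offset 15: 0xE4 = 11100100 → 3-byte char (#6). Advance 3.
Byte at offset 18: 0xE2 = 11100010 → 3-byte char (#7). Advance 3.
Byte at offset 21: 0xF0 = 11110000 → 4-byte char (#8). Advance 4.
Byte at offset 25: 0xE9 = 11101001 → 3-byte char (#9). Advance 3.
Reached end at offset 28 after 9 code points.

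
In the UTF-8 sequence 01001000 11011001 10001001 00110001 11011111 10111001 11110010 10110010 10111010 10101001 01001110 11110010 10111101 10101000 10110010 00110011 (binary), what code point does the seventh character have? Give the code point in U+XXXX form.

Offset 0: leading byte 0x48 = 01001000 → 1-byte char #1 = 48.
Offset 1: leading byte 0xD9 = 11011001 → 2-byte char #2 = D9 89.
Offset 3: leading byte 0x31 = 00110001 → 1-byte char #3 = 31.
Offset 4: leading byte 0xDF = 11011111 → 2-byte char #4 = DF B9.
Offset 6: leading byte 0xF2 = 11110010 → 4-byte char #5 = F2 B2 BA A9.
Offset 10: leading byte 0x4E = 01001110 → 1-byte char #6 = 4E.
Offset 11: leading byte 0xF2 = 11110010 → 4-byte char #7 = F2 BD A8 B2.
Leading byte 0xF2 = 11110010 matches 11110xxx → 4-byte sequence.
Byte 1: 0xF2 = 11110010, payload 010 (3 bits).
Byte 2: 0xBD = 10111101 (10xxxxxx ✓), payload 111101.
Byte 3: 0xA8 = 10101000 (10xxxxxx ✓), payload 101000.
Byte 4: 0xB2 = 10110010 (10xxxxxx ✓), payload 110010.
Concatenate: 010111101101000110010 = 0xBDA32 (21 bits → U+BDA32).

U+BDA32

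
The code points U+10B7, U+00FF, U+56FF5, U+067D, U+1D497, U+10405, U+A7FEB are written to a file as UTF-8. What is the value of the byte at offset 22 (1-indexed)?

1-indexed offset 22 is 0-indexed offset 21.
U+10B7 → 3-byte form E1 82 B7 at offsets 0–2.
U+00FF → 2-byte form C3 BF at offsets 3–4.
U+56FF5 → 4-byte form F1 96 BF B5 at offsets 5–8.
U+067D → 2-byte form D9 BD at offsets 9–10.
U+1D497 → 4-byte form F0 9D 92 97 at offsets 11–14.
U+10405 → 4-byte form F0 90 90 85 at offsets 15–18.
U+A7FEB → 4-byte form F2 A7 BF AB at offsets 19–22.
Offset 21 falls in char 7's range; it's byte 3 of F2 A7 BF AB = 0xBF.

0xBF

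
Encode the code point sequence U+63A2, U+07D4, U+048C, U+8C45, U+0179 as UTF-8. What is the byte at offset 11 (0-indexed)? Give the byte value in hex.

0xB9

U+63A2 → 3-byte form E6 8E A2 at offsets 0–2.
U+07D4 → 2-byte form DF 94 at offsets 3–4.
U+048C → 2-byte form D2 8C at offsets 5–6.
U+8C45 → 3-byte form E8 B1 85 at offsets 7–9.
U+0179 → 2-byte form C5 B9 at offsets 10–11.
Offset 11 falls in char 5's range; it's byte 2 of C5 B9 = 0xB9.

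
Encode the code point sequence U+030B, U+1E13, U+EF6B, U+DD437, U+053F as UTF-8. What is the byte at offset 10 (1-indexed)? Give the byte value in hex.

1-indexed offset 10 is 0-indexed offset 9.
U+030B → 2-byte form CC 8B at offsets 0–1.
U+1E13 → 3-byte form E1 B8 93 at offsets 2–4.
U+EF6B → 3-byte form EE BD AB at offsets 5–7.
U+DD437 → 4-byte form F3 9D 90 B7 at offsets 8–11.
Offset 9 falls in char 4's range; it's byte 2 of F3 9D 90 B7 = 0x9D.

0x9D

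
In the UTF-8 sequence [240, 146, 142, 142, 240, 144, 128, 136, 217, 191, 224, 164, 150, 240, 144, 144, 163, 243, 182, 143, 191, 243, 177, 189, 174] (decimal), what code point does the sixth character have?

U+F63FF

Offset 0: leading byte 0xF0 = 11110000 → 4-byte char #1 = F0 92 8E 8E.
Offset 4: leading byte 0xF0 = 11110000 → 4-byte char #2 = F0 90 80 88.
Offset 8: leading byte 0xD9 = 11011001 → 2-byte char #3 = D9 BF.
Offset 10: leading byte 0xE0 = 11100000 → 3-byte char #4 = E0 A4 96.
Offset 13: leading byte 0xF0 = 11110000 → 4-byte char #5 = F0 90 90 A3.
Offset 17: leading byte 0xF3 = 11110011 → 4-byte char #6 = F3 B6 8F BF.
Leading byte 0xF3 = 11110011 matches 11110xxx → 4-byte sequence.
Byte 1: 0xF3 = 11110011, payload 011 (3 bits).
Byte 2: 0xB6 = 10110110 (10xxxxxx ✓), payload 110110.
Byte 3: 0x8F = 10001111 (10xxxxxx ✓), payload 001111.
Byte 4: 0xBF = 10111111 (10xxxxxx ✓), payload 111111.
Concatenate: 011110110001111111111 = 0xF63FF (21 bits → U+F63FF).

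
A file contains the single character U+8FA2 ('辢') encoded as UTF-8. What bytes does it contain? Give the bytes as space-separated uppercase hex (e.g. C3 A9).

E8 BE A2

U+8FA2 = 0x8FA2 = 36770 decimal. In range U+0800–U+FFFF → 3-byte form: 1110xxxx 10xxxxxx 10xxxxxx.
Binary (16 bits): 1000111110100010.
Split 4+6+6: 1000 | 111110 | 100010.
Byte 1: 11101000 = 0xE8.
Byte 2: 10111110 = 0xBE.
Byte 3: 10100010 = 0xA2.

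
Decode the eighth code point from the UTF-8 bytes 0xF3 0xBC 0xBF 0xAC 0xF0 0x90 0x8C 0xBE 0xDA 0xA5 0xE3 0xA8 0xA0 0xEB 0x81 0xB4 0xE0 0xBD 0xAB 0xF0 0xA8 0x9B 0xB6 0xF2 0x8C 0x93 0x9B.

Offset 0: leading byte 0xF3 = 11110011 → 4-byte char #1 = F3 BC BF AC.
Offset 4: leading byte 0xF0 = 11110000 → 4-byte char #2 = F0 90 8C BE.
Offset 8: leading byte 0xDA = 11011010 → 2-byte char #3 = DA A5.
Offset 10: leading byte 0xE3 = 11100011 → 3-byte char #4 = E3 A8 A0.
Offset 13: leading byte 0xEB = 11101011 → 3-byte char #5 = EB 81 B4.
Offset 16: leading byte 0xE0 = 11100000 → 3-byte char #6 = E0 BD AB.
Offset 19: leading byte 0xF0 = 11110000 → 4-byte char #7 = F0 A8 9B B6.
Offset 23: leading byte 0xF2 = 11110010 → 4-byte char #8 = F2 8C 93 9B.
Leading byte 0xF2 = 11110010 matches 11110xxx → 4-byte sequence.
Byte 1: 0xF2 = 11110010, payload 010 (3 bits).
Byte 2: 0x8C = 10001100 (10xxxxxx ✓), payload 001100.
Byte 3: 0x93 = 10010011 (10xxxxxx ✓), payload 010011.
Byte 4: 0x9B = 10011011 (10xxxxxx ✓), payload 011011.
Concatenate: 010001100010011011011 = 0x8C4DB (21 bits → U+8C4DB).

U+8C4DB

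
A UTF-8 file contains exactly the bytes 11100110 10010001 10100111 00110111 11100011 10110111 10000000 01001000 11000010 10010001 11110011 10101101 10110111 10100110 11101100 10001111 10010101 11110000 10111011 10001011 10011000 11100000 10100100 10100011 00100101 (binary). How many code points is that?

Byte at offset 0: 0xE6 = 11100110 → 3-byte char (#1). Advance 3.
Byte at offset 3: 0x37 = 00110111 → 1-byte char (#2). Advance 1.
Byte at offset 4: 0xE3 = 11100011 → 3-byte char (#3). Advance 3.
Byte at offset 7: 0x48 = 01001000 → 1-byte char (#4). Advance 1.
Byte at offset 8: 0xC2 = 11000010 → 2-byte char (#5). Advance 2.
Byte at offset 10: 0xF3 = 11110011 → 4-byte char (#6). Advance 4.
Byte at offset 14: 0xEC = 11101100 → 3-byte char (#7). Advance 3.
Byte at offset 17: 0xF0 = 11110000 → 4-byte char (#8). Advance 4.
Byte at offset 21: 0xE0 = 11100000 → 3-byte char (#9). Advance 3.
Byte at offset 24: 0x25 = 00100101 → 1-byte char (#10). Advance 1.
Reached end at offset 25 after 10 code points.

10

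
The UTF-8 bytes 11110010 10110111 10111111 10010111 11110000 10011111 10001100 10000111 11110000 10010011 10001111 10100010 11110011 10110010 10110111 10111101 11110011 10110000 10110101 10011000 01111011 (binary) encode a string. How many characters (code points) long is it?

6

Byte at offset 0: 0xF2 = 11110010 → 4-byte char (#1). Advance 4.
Byte at offset 4: 0xF0 = 11110000 → 4-byte char (#2). Advance 4.
Byte at offset 8: 0xF0 = 11110000 → 4-byte char (#3). Advance 4.
Byte at offset 12: 0xF3 = 11110011 → 4-byte char (#4). Advance 4.
Byte at offset 16: 0xF3 = 11110011 → 4-byte char (#5). Advance 4.
Byte at offset 20: 0x7B = 01111011 → 1-byte char (#6). Advance 1.
Reached end at offset 21 after 6 code points.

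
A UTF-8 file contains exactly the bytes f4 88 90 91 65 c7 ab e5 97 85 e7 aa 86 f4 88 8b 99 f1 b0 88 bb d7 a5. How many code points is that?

8

Byte at offset 0: 0xF4 = 11110100 → 4-byte char (#1). Advance 4.
Byte at offset 4: 0x65 = 01100101 → 1-byte char (#2). Advance 1.
Byte at offset 5: 0xC7 = 11000111 → 2-byte char (#3). Advance 2.
Byte at offset 7: 0xE5 = 11100101 → 3-byte char (#4). Advance 3.
Byte at offset 10: 0xE7 = 11100111 → 3-byte char (#5). Advance 3.
Byte at offset 13: 0xF4 = 11110100 → 4-byte char (#6). Advance 4.
Byte at offset 17: 0xF1 = 11110001 → 4-byte char (#7). Advance 4.
Byte at offset 21: 0xD7 = 11010111 → 2-byte char (#8). Advance 2.
Reached end at offset 23 after 8 code points.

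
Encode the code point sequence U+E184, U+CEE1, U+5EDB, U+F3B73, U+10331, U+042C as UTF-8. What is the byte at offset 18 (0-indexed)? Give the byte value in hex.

U+E184 → 3-byte form EE 86 84 at offsets 0–2.
U+CEE1 → 3-byte form EC BB A1 at offsets 3–5.
U+5EDB → 3-byte form E5 BB 9B at offsets 6–8.
U+F3B73 → 4-byte form F3 B3 AD B3 at offsets 9–12.
U+10331 → 4-byte form F0 90 8C B1 at offsets 13–16.
U+042C → 2-byte form D0 AC at offsets 17–18.
Offset 18 falls in char 6's range; it's byte 2 of D0 AC = 0xAC.

0xAC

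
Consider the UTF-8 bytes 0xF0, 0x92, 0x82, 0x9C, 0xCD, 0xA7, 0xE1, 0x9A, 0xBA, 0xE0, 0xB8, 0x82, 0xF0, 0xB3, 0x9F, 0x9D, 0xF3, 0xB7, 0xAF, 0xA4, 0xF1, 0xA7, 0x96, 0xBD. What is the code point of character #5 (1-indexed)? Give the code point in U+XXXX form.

U+337DD

Offset 0: leading byte 0xF0 = 11110000 → 4-byte char #1 = F0 92 82 9C.
Offset 4: leading byte 0xCD = 11001101 → 2-byte char #2 = CD A7.
Offset 6: leading byte 0xE1 = 11100001 → 3-byte char #3 = E1 9A BA.
Offset 9: leading byte 0xE0 = 11100000 → 3-byte char #4 = E0 B8 82.
Offset 12: leading byte 0xF0 = 11110000 → 4-byte char #5 = F0 B3 9F 9D.
Leading byte 0xF0 = 11110000 matches 11110xxx → 4-byte sequence.
Byte 1: 0xF0 = 11110000, payload 000 (3 bits).
Byte 2: 0xB3 = 10110011 (10xxxxxx ✓), payload 110011.
Byte 3: 0x9F = 10011111 (10xxxxxx ✓), payload 011111.
Byte 4: 0x9D = 10011101 (10xxxxxx ✓), payload 011101.
Concatenate: 000110011011111011101 = 0x337DD (21 bits → U+337DD).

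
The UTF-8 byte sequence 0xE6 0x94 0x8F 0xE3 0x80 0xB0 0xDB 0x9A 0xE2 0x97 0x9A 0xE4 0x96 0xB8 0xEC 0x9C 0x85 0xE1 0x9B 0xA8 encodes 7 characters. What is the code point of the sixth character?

Offset 0: leading byte 0xE6 = 11100110 → 3-byte char #1 = E6 94 8F.
Offset 3: leading byte 0xE3 = 11100011 → 3-byte char #2 = E3 80 B0.
Offset 6: leading byte 0xDB = 11011011 → 2-byte char #3 = DB 9A.
Offset 8: leading byte 0xE2 = 11100010 → 3-byte char #4 = E2 97 9A.
Offset 11: leading byte 0xE4 = 11100100 → 3-byte char #5 = E4 96 B8.
Offset 14: leading byte 0xEC = 11101100 → 3-byte char #6 = EC 9C 85.
Leading byte 0xEC = 11101100 matches 1110xxxx → 3-byte sequence.
Byte 1: 0xEC = 11101100, payload 1100 (4 bits).
Byte 2: 0x9C = 10011100 (10xxxxxx ✓), payload 011100.
Byte 3: 0x85 = 10000101 (10xxxxxx ✓), payload 000101.
Concatenate: 1100011100000101 = 0xC705 (16 bits → U+C705).

U+C705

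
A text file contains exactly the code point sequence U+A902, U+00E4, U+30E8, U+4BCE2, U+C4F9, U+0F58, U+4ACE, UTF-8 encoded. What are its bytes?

EA A4 82 C3 A4 E3 83 A8 F1 8B B3 A2 EC 93 B9 E0 BD 98 E4 AB 8E

U+A902: 3-byte form → EA A4 82.
U+00E4: 2-byte form → C3 A4.
U+30E8: 3-byte form → E3 83 A8.
U+4BCE2: 4-byte form → F1 8B B3 A2.
U+C4F9: 3-byte form → EC 93 B9.
U+0F58: 3-byte form → E0 BD 98.
U+4ACE: 3-byte form → E4 AB 8E.
Concatenated (21 bytes): EA A4 82 C3 A4 E3 83 A8 F1 8B B3 A2 EC 93 B9 E0 BD 98 E4 AB 8E.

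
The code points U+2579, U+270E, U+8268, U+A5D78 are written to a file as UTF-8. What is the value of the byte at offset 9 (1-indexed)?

0xA8

1-indexed offset 9 is 0-indexed offset 8.
U+2579 → 3-byte form E2 95 B9 at offsets 0–2.
U+270E → 3-byte form E2 9C 8E at offsets 3–5.
U+8268 → 3-byte form E8 89 A8 at offsets 6–8.
Offset 8 falls in char 3's range; it's byte 3 of E8 89 A8 = 0xA8.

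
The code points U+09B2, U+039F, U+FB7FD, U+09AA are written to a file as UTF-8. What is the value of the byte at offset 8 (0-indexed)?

U+09B2 → 3-byte form E0 A6 B2 at offsets 0–2.
U+039F → 2-byte form CE 9F at offsets 3–4.
U+FB7FD → 4-byte form F3 BB 9F BD at offsets 5–8.
Offset 8 falls in char 3's range; it's byte 4 of F3 BB 9F BD = 0xBD.

0xBD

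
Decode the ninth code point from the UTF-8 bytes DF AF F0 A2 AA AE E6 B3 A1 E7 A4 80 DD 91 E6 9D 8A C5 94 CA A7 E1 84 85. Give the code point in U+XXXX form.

Offset 0: leading byte 0xDF = 11011111 → 2-byte char #1 = DF AF.
Offset 2: leading byte 0xF0 = 11110000 → 4-byte char #2 = F0 A2 AA AE.
Offset 6: leading byte 0xE6 = 11100110 → 3-byte char #3 = E6 B3 A1.
Offset 9: leading byte 0xE7 = 11100111 → 3-byte char #4 = E7 A4 80.
Offset 12: leading byte 0xDD = 11011101 → 2-byte char #5 = DD 91.
Offset 14: leading byte 0xE6 = 11100110 → 3-byte char #6 = E6 9D 8A.
Offset 17: leading byte 0xC5 = 11000101 → 2-byte char #7 = C5 94.
Offset 19: leading byte 0xCA = 11001010 → 2-byte char #8 = CA A7.
Offset 21: leading byte 0xE1 = 11100001 → 3-byte char #9 = E1 84 85.
Leading byte 0xE1 = 11100001 matches 1110xxxx → 3-byte sequence.
Byte 1: 0xE1 = 11100001, payload 0001 (4 bits).
Byte 2: 0x84 = 10000100 (10xxxxxx ✓), payload 000100.
Byte 3: 0x85 = 10000101 (10xxxxxx ✓), payload 000101.
Concatenate: 0001000100000101 = 0x1105 (16 bits → U+1105).

U+1105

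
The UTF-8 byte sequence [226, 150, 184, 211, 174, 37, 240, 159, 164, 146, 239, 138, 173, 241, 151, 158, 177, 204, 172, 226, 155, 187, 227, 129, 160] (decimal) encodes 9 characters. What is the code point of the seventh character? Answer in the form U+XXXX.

Offset 0: leading byte 0xE2 = 11100010 → 3-byte char #1 = E2 96 B8.
Offset 3: leading byte 0xD3 = 11010011 → 2-byte char #2 = D3 AE.
Offset 5: leading byte 0x25 = 00100101 → 1-byte char #3 = 25.
Offset 6: leading byte 0xF0 = 11110000 → 4-byte char #4 = F0 9F A4 92.
Offset 10: leading byte 0xEF = 11101111 → 3-byte char #5 = EF 8A AD.
Offset 13: leading byte 0xF1 = 11110001 → 4-byte char #6 = F1 97 9E B1.
Offset 17: leading byte 0xCC = 11001100 → 2-byte char #7 = CC AC.
Leading byte 0xCC = 11001100 matches 110xxxxx → 2-byte sequence.
Byte 1: 0xCC = 11001100, payload 01100 (5 bits).
Byte 2: 0xAC = 10101100 (10xxxxxx ✓), payload 101100.
Concatenate: 01100101100 = 0x32C (11 bits → U+032C).

U+032C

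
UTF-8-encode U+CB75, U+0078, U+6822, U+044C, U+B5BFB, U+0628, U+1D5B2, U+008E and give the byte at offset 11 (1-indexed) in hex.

1-indexed offset 11 is 0-indexed offset 10.
U+CB75 → 3-byte form EC AD B5 at offsets 0–2.
U+0078 → 1-byte form 78 at offsets 3–3.
U+6822 → 3-byte form E6 A0 A2 at offsets 4–6.
U+044C → 2-byte form D1 8C at offsets 7–8.
U+B5BFB → 4-byte form F2 B5 AF BB at offsets 9–12.
Offset 10 falls in char 5's range; it's byte 2 of F2 B5 AF BB = 0xB5.

0xB5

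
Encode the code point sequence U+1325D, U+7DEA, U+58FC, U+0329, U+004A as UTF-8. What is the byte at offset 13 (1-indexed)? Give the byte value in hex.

1-indexed offset 13 is 0-indexed offset 12.
U+1325D → 4-byte form F0 93 89 9D at offsets 0–3.
U+7DEA → 3-byte form E7 B7 AA at offsets 4–6.
U+58FC → 3-byte form E5 A3 BC at offsets 7–9.
U+0329 → 2-byte form CC A9 at offsets 10–11.
U+004A → 1-byte form 4A at offsets 12–12.
Offset 12 falls in char 5's range; it's byte 1 of 4A = 0x4A.

0x4A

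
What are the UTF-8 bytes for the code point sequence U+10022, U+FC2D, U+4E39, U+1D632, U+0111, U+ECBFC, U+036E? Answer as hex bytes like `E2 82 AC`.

U+10022: 4-byte form → F0 90 80 A2.
U+FC2D: 3-byte form → EF B0 AD.
U+4E39: 3-byte form → E4 B8 B9.
U+1D632: 4-byte form → F0 9D 98 B2.
U+0111: 2-byte form → C4 91.
U+ECBFC: 4-byte form → F3 AC AF BC.
U+036E: 2-byte form → CD AE.
Concatenated (22 bytes): F0 90 80 A2 EF B0 AD E4 B8 B9 F0 9D 98 B2 C4 91 F3 AC AF BC CD AE.

F0 90 80 A2 EF B0 AD E4 B8 B9 F0 9D 98 B2 C4 91 F3 AC AF BC CD AE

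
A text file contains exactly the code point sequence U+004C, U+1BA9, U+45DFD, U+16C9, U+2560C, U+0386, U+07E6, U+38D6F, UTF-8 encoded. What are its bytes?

4C E1 AE A9 F1 85 B7 BD E1 9B 89 F0 A5 98 8C CE 86 DF A6 F0 B8 B5 AF

U+004C: 1-byte form → 4C.
U+1BA9: 3-byte form → E1 AE A9.
U+45DFD: 4-byte form → F1 85 B7 BD.
U+16C9: 3-byte form → E1 9B 89.
U+2560C: 4-byte form → F0 A5 98 8C.
U+0386: 2-byte form → CE 86.
U+07E6: 2-byte form → DF A6.
U+38D6F: 4-byte form → F0 B8 B5 AF.
Concatenated (23 bytes): 4C E1 AE A9 F1 85 B7 BD E1 9B 89 F0 A5 98 8C CE 86 DF A6 F0 B8 B5 AF.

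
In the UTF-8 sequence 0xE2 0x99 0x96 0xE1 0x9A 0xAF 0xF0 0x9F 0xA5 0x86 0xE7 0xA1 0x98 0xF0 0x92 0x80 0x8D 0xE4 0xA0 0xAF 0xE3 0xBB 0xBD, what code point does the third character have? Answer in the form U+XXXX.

Offset 0: leading byte 0xE2 = 11100010 → 3-byte char #1 = E2 99 96.
Offset 3: leading byte 0xE1 = 11100001 → 3-byte char #2 = E1 9A AF.
Offset 6: leading byte 0xF0 = 11110000 → 4-byte char #3 = F0 9F A5 86.
Leading byte 0xF0 = 11110000 matches 11110xxx → 4-byte sequence.
Byte 1: 0xF0 = 11110000, payload 000 (3 bits).
Byte 2: 0x9F = 10011111 (10xxxxxx ✓), payload 011111.
Byte 3: 0xA5 = 10100101 (10xxxxxx ✓), payload 100101.
Byte 4: 0x86 = 10000110 (10xxxxxx ✓), payload 000110.
Concatenate: 000011111100101000110 = 0x1F946 (21 bits → U+1F946).

U+1F946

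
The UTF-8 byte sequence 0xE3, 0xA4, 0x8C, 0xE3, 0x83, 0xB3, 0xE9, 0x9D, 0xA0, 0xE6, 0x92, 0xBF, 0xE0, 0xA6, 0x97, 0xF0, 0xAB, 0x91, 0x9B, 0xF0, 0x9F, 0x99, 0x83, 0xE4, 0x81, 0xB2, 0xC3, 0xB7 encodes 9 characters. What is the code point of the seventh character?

Offset 0: leading byte 0xE3 = 11100011 → 3-byte char #1 = E3 A4 8C.
Offset 3: leading byte 0xE3 = 11100011 → 3-byte char #2 = E3 83 B3.
Offset 6: leading byte 0xE9 = 11101001 → 3-byte char #3 = E9 9D A0.
Offset 9: leading byte 0xE6 = 11100110 → 3-byte char #4 = E6 92 BF.
Offset 12: leading byte 0xE0 = 11100000 → 3-byte char #5 = E0 A6 97.
Offset 15: leading byte 0xF0 = 11110000 → 4-byte char #6 = F0 AB 91 9B.
Offset 19: leading byte 0xF0 = 11110000 → 4-byte char #7 = F0 9F 99 83.
Leading byte 0xF0 = 11110000 matches 11110xxx → 4-byte sequence.
Byte 1: 0xF0 = 11110000, payload 000 (3 bits).
Byte 2: 0x9F = 10011111 (10xxxxxx ✓), payload 011111.
Byte 3: 0x99 = 10011001 (10xxxxxx ✓), payload 011001.
Byte 4: 0x83 = 10000011 (10xxxxxx ✓), payload 000011.
Concatenate: 000011111011001000011 = 0x1F643 (21 bits → U+1F643).

U+1F643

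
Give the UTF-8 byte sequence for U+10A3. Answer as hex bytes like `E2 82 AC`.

U+10A3 = 0x10A3 = 4259 decimal. In range U+0800–U+FFFF → 3-byte form: 1110xxxx 10xxxxxx 10xxxxxx.
Binary (16 bits): 0001000010100011.
Split 4+6+6: 0001 | 000010 | 100011.
Byte 1: 11100001 = 0xE1.
Byte 2: 10000010 = 0x82.
Byte 3: 10100011 = 0xA3.

E1 82 A3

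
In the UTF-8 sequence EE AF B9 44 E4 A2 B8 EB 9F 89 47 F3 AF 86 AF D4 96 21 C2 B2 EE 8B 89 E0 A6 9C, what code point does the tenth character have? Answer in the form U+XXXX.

U+E2C9

Offset 0: leading byte 0xEE = 11101110 → 3-byte char #1 = EE AF B9.
Offset 3: leading byte 0x44 = 01000100 → 1-byte char #2 = 44.
Offset 4: leading byte 0xE4 = 11100100 → 3-byte char #3 = E4 A2 B8.
Offset 7: leading byte 0xEB = 11101011 → 3-byte char #4 = EB 9F 89.
Offset 10: leading byte 0x47 = 01000111 → 1-byte char #5 = 47.
Offset 11: leading byte 0xF3 = 11110011 → 4-byte char #6 = F3 AF 86 AF.
Offset 15: leading byte 0xD4 = 11010100 → 2-byte char #7 = D4 96.
Offset 17: leading byte 0x21 = 00100001 → 1-byte char #8 = 21.
Offset 18: leading byte 0xC2 = 11000010 → 2-byte char #9 = C2 B2.
Offset 20: leading byte 0xEE = 11101110 → 3-byte char #10 = EE 8B 89.
Leading byte 0xEE = 11101110 matches 1110xxxx → 3-byte sequence.
Byte 1: 0xEE = 11101110, payload 1110 (4 bits).
Byte 2: 0x8B = 10001011 (10xxxxxx ✓), payload 001011.
Byte 3: 0x89 = 10001001 (10xxxxxx ✓), payload 001001.
Concatenate: 1110001011001001 = 0xE2C9 (16 bits → U+E2C9).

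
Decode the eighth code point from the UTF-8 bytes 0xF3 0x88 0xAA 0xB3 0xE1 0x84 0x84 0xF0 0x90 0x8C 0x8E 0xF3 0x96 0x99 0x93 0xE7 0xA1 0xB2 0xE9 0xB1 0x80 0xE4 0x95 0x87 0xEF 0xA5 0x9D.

Offset 0: leading byte 0xF3 = 11110011 → 4-byte char #1 = F3 88 AA B3.
Offset 4: leading byte 0xE1 = 11100001 → 3-byte char #2 = E1 84 84.
Offset 7: leading byte 0xF0 = 11110000 → 4-byte char #3 = F0 90 8C 8E.
Offset 11: leading byte 0xF3 = 11110011 → 4-byte char #4 = F3 96 99 93.
Offset 15: leading byte 0xE7 = 11100111 → 3-byte char #5 = E7 A1 B2.
Offset 18: leading byte 0xE9 = 11101001 → 3-byte char #6 = E9 B1 80.
Offset 21: leading byte 0xE4 = 11100100 → 3-byte char #7 = E4 95 87.
Offset 24: leading byte 0xEF = 11101111 → 3-byte char #8 = EF A5 9D.
Leading byte 0xEF = 11101111 matches 1110xxxx → 3-byte sequence.
Byte 1: 0xEF = 11101111, payload 1111 (4 bits).
Byte 2: 0xA5 = 10100101 (10xxxxxx ✓), payload 100101.
Byte 3: 0x9D = 10011101 (10xxxxxx ✓), payload 011101.
Concatenate: 1111100101011101 = 0xF95D (16 bits → U+F95D).

U+F95D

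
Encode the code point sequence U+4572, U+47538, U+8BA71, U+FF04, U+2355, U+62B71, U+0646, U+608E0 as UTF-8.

U+4572: 3-byte form → E4 95 B2.
U+47538: 4-byte form → F1 87 94 B8.
U+8BA71: 4-byte form → F2 8B A9 B1.
U+FF04: 3-byte form → EF BC 84.
U+2355: 3-byte form → E2 8D 95.
U+62B71: 4-byte form → F1 A2 AD B1.
U+0646: 2-byte form → D9 86.
U+608E0: 4-byte form → F1 A0 A3 A0.
Concatenated (27 bytes): E4 95 B2 F1 87 94 B8 F2 8B A9 B1 EF BC 84 E2 8D 95 F1 A2 AD B1 D9 86 F1 A0 A3 A0.

E4 95 B2 F1 87 94 B8 F2 8B A9 B1 EF BC 84 E2 8D 95 F1 A2 AD B1 D9 86 F1 A0 A3 A0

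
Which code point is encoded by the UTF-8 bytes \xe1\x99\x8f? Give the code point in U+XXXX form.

Leading byte 0xE1 = 11100001 matches 1110xxxx → 3-byte sequence.
Byte 1: 0xE1 = 11100001, payload 0001 (4 bits).
Byte 2: 0x99 = 10011001 (10xxxxxx ✓), payload 011001.
Byte 3: 0x8F = 10001111 (10xxxxxx ✓), payload 001111.
Concatenate: 0001011001001111 = 0x164F (16 bits → U+164F).

U+164F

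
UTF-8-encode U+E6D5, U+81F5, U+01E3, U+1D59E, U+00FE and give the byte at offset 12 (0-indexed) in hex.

0xC3

U+E6D5 → 3-byte form EE 9B 95 at offsets 0–2.
U+81F5 → 3-byte form E8 87 B5 at offsets 3–5.
U+01E3 → 2-byte form C7 A3 at offsets 6–7.
U+1D59E → 4-byte form F0 9D 96 9E at offsets 8–11.
U+00FE → 2-byte form C3 BE at offsets 12–13.
Offset 12 falls in char 5's range; it's byte 1 of C3 BE = 0xC3.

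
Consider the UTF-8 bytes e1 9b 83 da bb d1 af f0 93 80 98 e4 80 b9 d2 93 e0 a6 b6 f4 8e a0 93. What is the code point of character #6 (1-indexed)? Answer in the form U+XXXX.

Offset 0: leading byte 0xE1 = 11100001 → 3-byte char #1 = E1 9B 83.
Offset 3: leading byte 0xDA = 11011010 → 2-byte char #2 = DA BB.
Offset 5: leading byte 0xD1 = 11010001 → 2-byte char #3 = D1 AF.
Offset 7: leading byte 0xF0 = 11110000 → 4-byte char #4 = F0 93 80 98.
Offset 11: leading byte 0xE4 = 11100100 → 3-byte char #5 = E4 80 B9.
Offset 14: leading byte 0xD2 = 11010010 → 2-byte char #6 = D2 93.
Leading byte 0xD2 = 11010010 matches 110xxxxx → 2-byte sequence.
Byte 1: 0xD2 = 11010010, payload 10010 (5 bits).
Byte 2: 0x93 = 10010011 (10xxxxxx ✓), payload 010011.
Concatenate: 10010010011 = 0x493 (11 bits → U+0493).

U+0493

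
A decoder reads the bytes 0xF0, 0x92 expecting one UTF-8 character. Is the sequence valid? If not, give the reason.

Leading byte 0xF0 = 11110000 → 4-byte form, but only 2 bytes are present.

invalid (sequence truncated)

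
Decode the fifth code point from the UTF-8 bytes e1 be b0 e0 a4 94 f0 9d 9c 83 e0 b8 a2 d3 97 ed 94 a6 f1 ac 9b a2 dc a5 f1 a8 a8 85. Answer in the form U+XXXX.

Offset 0: leading byte 0xE1 = 11100001 → 3-byte char #1 = E1 BE B0.
Offset 3: leading byte 0xE0 = 11100000 → 3-byte char #2 = E0 A4 94.
Offset 6: leading byte 0xF0 = 11110000 → 4-byte char #3 = F0 9D 9C 83.
Offset 10: leading byte 0xE0 = 11100000 → 3-byte char #4 = E0 B8 A2.
Offset 13: leading byte 0xD3 = 11010011 → 2-byte char #5 = D3 97.
Leading byte 0xD3 = 11010011 matches 110xxxxx → 2-byte sequence.
Byte 1: 0xD3 = 11010011, payload 10011 (5 bits).
Byte 2: 0x97 = 10010111 (10xxxxxx ✓), payload 010111.
Concatenate: 10011010111 = 0x4D7 (11 bits → U+04D7).

U+04D7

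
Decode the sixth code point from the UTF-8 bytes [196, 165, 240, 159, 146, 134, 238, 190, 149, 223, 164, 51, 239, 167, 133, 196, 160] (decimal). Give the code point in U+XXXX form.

Offset 0: leading byte 0xC4 = 11000100 → 2-byte char #1 = C4 A5.
Offset 2: leading byte 0xF0 = 11110000 → 4-byte char #2 = F0 9F 92 86.
Offset 6: leading byte 0xEE = 11101110 → 3-byte char #3 = EE BE 95.
Offset 9: leading byte 0xDF = 11011111 → 2-byte char #4 = DF A4.
Offset 11: leading byte 0x33 = 00110011 → 1-byte char #5 = 33.
Offset 12: leading byte 0xEF = 11101111 → 3-byte char #6 = EF A7 85.
Leading byte 0xEF = 11101111 matches 1110xxxx → 3-byte sequence.
Byte 1: 0xEF = 11101111, payload 1111 (4 bits).
Byte 2: 0xA7 = 10100111 (10xxxxxx ✓), payload 100111.
Byte 3: 0x85 = 10000101 (10xxxxxx ✓), payload 000101.
Concatenate: 1111100111000101 = 0xF9C5 (16 bits → U+F9C5).

U+F9C5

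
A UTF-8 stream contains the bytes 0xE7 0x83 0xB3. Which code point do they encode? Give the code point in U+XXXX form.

Leading byte 0xE7 = 11100111 matches 1110xxxx → 3-byte sequence.
Byte 1: 0xE7 = 11100111, payload 0111 (4 bits).
Byte 2: 0x83 = 10000011 (10xxxxxx ✓), payload 000011.
Byte 3: 0xB3 = 10110011 (10xxxxxx ✓), payload 110011.
Concatenate: 0111000011110011 = 0x70F3 (16 bits → U+70F3).

U+70F3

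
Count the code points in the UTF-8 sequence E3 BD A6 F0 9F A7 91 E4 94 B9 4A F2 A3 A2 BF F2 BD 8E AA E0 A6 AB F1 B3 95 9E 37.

9

Byte at offset 0: 0xE3 = 11100011 → 3-byte char (#1). Advance 3.
Byte at offset 3: 0xF0 = 11110000 → 4-byte char (#2). Advance 4.
Byte at offset 7: 0xE4 = 11100100 → 3-byte char (#3). Advance 3.
Byte at offset 10: 0x4A = 01001010 → 1-byte char (#4). Advance 1.
Byte at offset 11: 0xF2 = 11110010 → 4-byte char (#5). Advance 4.
Byte at offset 15: 0xF2 = 11110010 → 4-byte char (#6). Advance 4.
Byte at offset 19: 0xE0 = 11100000 → 3-byte char (#7). Advance 3.
Byte at offset 22: 0xF1 = 11110001 → 4-byte char (#8). Advance 4.
Byte at offset 26: 0x37 = 00110111 → 1-byte char (#9). Advance 1.
Reached end at offset 27 after 9 code points.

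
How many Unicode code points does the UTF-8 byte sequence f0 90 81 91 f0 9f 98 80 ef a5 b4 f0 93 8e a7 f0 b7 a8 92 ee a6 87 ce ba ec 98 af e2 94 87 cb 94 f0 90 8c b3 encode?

Byte at offset 0: 0xF0 = 11110000 → 4-byte char (#1). Advance 4.
Byte at offset 4: 0xF0 = 11110000 → 4-byte char (#2). Advance 4.
Byte at offset 8: 0xEF = 11101111 → 3-byte char (#3). Advance 3.
Byte at offset 11: 0xF0 = 11110000 → 4-byte char (#4). Advance 4.
Byte at offset 15: 0xF0 = 11110000 → 4-byte char (#5). Advance 4.
Byte at offset 19: 0xEE = 11101110 → 3-byte char (#6). Advance 3.
Byte at offset 22: 0xCE = 11001110 → 2-byte char (#7). Advance 2.
Byte at offset 24: 0xEC = 11101100 → 3-byte char (#8). Advance 3.
Byte at offset 27: 0xE2 = 11100010 → 3-byte char (#9). Advance 3.
Byte at offset 30: 0xCB = 11001011 → 2-byte char (#10). Advance 2.
Byte at offset 32: 0xF0 = 11110000 → 4-byte char (#11). Advance 4.
Reached end at offset 36 after 11 code points.

11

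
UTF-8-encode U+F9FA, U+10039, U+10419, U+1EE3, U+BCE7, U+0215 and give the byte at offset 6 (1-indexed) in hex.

0x80

1-indexed offset 6 is 0-indexed offset 5.
U+F9FA → 3-byte form EF A7 BA at offsets 0–2.
U+10039 → 4-byte form F0 90 80 B9 at offsets 3–6.
Offset 5 falls in char 2's range; it's byte 3 of F0 90 80 B9 = 0x80.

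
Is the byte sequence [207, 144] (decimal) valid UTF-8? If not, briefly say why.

valid

Leading byte 0xCF = 11001111 → 2-byte form.
Continuation bytes 0x90=10010000 all match 10xxxxxx.
Decoded value 0x3D0 is ≥ 0x80 (shortest form) and not a surrogate.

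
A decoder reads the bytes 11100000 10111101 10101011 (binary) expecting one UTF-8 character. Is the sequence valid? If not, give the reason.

Leading byte 0xE0 = 11100000 → 3-byte form.
Continuation bytes 0xBD=10111101, 0xAB=10101011 all match 10xxxxxx.
Decoded value 0xF6B is ≥ 0x800 (shortest form) and not a surrogate.

valid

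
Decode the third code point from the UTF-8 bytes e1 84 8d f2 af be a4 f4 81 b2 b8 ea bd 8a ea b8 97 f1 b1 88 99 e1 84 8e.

U+101CB8

Offset 0: leading byte 0xE1 = 11100001 → 3-byte char #1 = E1 84 8D.
Offset 3: leading byte 0xF2 = 11110010 → 4-byte char #2 = F2 AF BE A4.
Offset 7: leading byte 0xF4 = 11110100 → 4-byte char #3 = F4 81 B2 B8.
Leading byte 0xF4 = 11110100 matches 11110xxx → 4-byte sequence.
Byte 1: 0xF4 = 11110100, payload 100 (3 bits).
Byte 2: 0x81 = 10000001 (10xxxxxx ✓), payload 000001.
Byte 3: 0xB2 = 10110010 (10xxxxxx ✓), payload 110010.
Byte 4: 0xB8 = 10111000 (10xxxxxx ✓), payload 111000.
Concatenate: 100000001110010111000 = 0x101CB8 (21 bits → U+101CB8).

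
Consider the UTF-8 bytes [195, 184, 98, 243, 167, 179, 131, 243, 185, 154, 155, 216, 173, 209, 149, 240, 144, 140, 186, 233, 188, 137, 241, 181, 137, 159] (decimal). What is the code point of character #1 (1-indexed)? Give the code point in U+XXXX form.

U+00F8

Offset 0: leading byte 0xC3 = 11000011 → 2-byte char #1 = C3 B8.
Leading byte 0xC3 = 11000011 matches 110xxxxx → 2-byte sequence.
Byte 1: 0xC3 = 11000011, payload 00011 (5 bits).
Byte 2: 0xB8 = 10111000 (10xxxxxx ✓), payload 111000.
Concatenate: 00011111000 = 0xF8 (11 bits → U+00F8).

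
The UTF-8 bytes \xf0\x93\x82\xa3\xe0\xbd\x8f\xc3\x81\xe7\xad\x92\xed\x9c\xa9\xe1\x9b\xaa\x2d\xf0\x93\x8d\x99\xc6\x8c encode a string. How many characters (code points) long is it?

9

Byte at offset 0: 0xF0 = 11110000 → 4-byte char (#1). Advance 4.
Byte at offset 4: 0xE0 = 11100000 → 3-byte char (#2). Advance 3.
Byte at offset 7: 0xC3 = 11000011 → 2-byte char (#3). Advance 2.
Byte at offset 9: 0xE7 = 11100111 → 3-byte char (#4). Advance 3.
Byte at offset 12: 0xED = 11101101 → 3-byte char (#5). Advance 3.
Byte at offset 15: 0xE1 = 11100001 → 3-byte char (#6). Advance 3.
Byte at offset 18: 0x2D = 00101101 → 1-byte char (#7). Advance 1.
Byte at offset 19: 0xF0 = 11110000 → 4-byte char (#8). Advance 4.
Byte at offset 23: 0xC6 = 11000110 → 2-byte char (#9). Advance 2.
Reached end at offset 25 after 9 code points.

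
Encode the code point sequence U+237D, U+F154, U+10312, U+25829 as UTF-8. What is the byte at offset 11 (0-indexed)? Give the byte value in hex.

0xA5

U+237D → 3-byte form E2 8D BD at offsets 0–2.
U+F154 → 3-byte form EF 85 94 at offsets 3–5.
U+10312 → 4-byte form F0 90 8C 92 at offsets 6–9.
U+25829 → 4-byte form F0 A5 A0 A9 at offsets 10–13.
Offset 11 falls in char 4's range; it's byte 2 of F0 A5 A0 A9 = 0xA5.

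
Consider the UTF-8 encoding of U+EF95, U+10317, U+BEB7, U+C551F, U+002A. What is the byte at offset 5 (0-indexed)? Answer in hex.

0x8C

U+EF95 → 3-byte form EE BE 95 at offsets 0–2.
U+10317 → 4-byte form F0 90 8C 97 at offsets 3–6.
Offset 5 falls in char 2's range; it's byte 3 of F0 90 8C 97 = 0x8C.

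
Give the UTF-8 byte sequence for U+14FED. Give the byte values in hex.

F0 94 BF AD

U+14FED = 0x14FED = 85997 decimal. In range U+10000–U+10FFFF → 4-byte form: 11110xxx 10xxxxxx 10xxxxxx 10xxxxxx.
Binary (21 bits): 000010100111111101101.
Split 3+6+6+6: 000 | 010100 | 111111 | 101101.
Byte 1: 11110000 = 0xF0.
Byte 2: 10010100 = 0x94.
Byte 3: 10111111 = 0xBF.
Byte 4: 10101101 = 0xAD.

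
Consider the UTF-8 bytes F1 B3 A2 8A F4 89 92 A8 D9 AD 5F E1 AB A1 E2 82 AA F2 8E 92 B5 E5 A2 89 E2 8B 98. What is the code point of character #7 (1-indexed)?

U+8E4B5

Offset 0: leading byte 0xF1 = 11110001 → 4-byte char #1 = F1 B3 A2 8A.
Offset 4: leading byte 0xF4 = 11110100 → 4-byte char #2 = F4 89 92 A8.
Offset 8: leading byte 0xD9 = 11011001 → 2-byte char #3 = D9 AD.
Offset 10: leading byte 0x5F = 01011111 → 1-byte char #4 = 5F.
Offset 11: leading byte 0xE1 = 11100001 → 3-byte char #5 = E1 AB A1.
Offset 14: leading byte 0xE2 = 11100010 → 3-byte char #6 = E2 82 AA.
Offset 17: leading byte 0xF2 = 11110010 → 4-byte char #7 = F2 8E 92 B5.
Leading byte 0xF2 = 11110010 matches 11110xxx → 4-byte sequence.
Byte 1: 0xF2 = 11110010, payload 010 (3 bits).
Byte 2: 0x8E = 10001110 (10xxxxxx ✓), payload 001110.
Byte 3: 0x92 = 10010010 (10xxxxxx ✓), payload 010010.
Byte 4: 0xB5 = 10110101 (10xxxxxx ✓), payload 110101.
Concatenate: 010001110010010110101 = 0x8E4B5 (21 bits → U+8E4B5).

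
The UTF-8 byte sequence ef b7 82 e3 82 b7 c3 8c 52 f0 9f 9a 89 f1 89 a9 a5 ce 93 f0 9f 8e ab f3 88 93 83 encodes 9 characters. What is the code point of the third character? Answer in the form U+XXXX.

Offset 0: leading byte 0xEF = 11101111 → 3-byte char #1 = EF B7 82.
Offset 3: leading byte 0xE3 = 11100011 → 3-byte char #2 = E3 82 B7.
Offset 6: leading byte 0xC3 = 11000011 → 2-byte char #3 = C3 8C.
Leading byte 0xC3 = 11000011 matches 110xxxxx → 2-byte sequence.
Byte 1: 0xC3 = 11000011, payload 00011 (5 bits).
Byte 2: 0x8C = 10001100 (10xxxxxx ✓), payload 001100.
Concatenate: 00011001100 = 0xCC (11 bits → U+00CC).

U+00CC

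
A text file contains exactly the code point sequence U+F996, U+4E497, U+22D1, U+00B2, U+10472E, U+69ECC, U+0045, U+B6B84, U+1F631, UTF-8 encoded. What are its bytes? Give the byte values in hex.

U+F996: 3-byte form → EF A6 96.
U+4E497: 4-byte form → F1 8E 92 97.
U+22D1: 3-byte form → E2 8B 91.
U+00B2: 2-byte form → C2 B2.
U+10472E: 4-byte form → F4 84 9C AE.
U+69ECC: 4-byte form → F1 A9 BB 8C.
U+0045: 1-byte form → 45.
U+B6B84: 4-byte form → F2 B6 AE 84.
U+1F631: 4-byte form → F0 9F 98 B1.
Concatenated (29 bytes): EF A6 96 F1 8E 92 97 E2 8B 91 C2 B2 F4 84 9C AE F1 A9 BB 8C 45 F2 B6 AE 84 F0 9F 98 B1.

EF A6 96 F1 8E 92 97 E2 8B 91 C2 B2 F4 84 9C AE F1 A9 BB 8C 45 F2 B6 AE 84 F0 9F 98 B1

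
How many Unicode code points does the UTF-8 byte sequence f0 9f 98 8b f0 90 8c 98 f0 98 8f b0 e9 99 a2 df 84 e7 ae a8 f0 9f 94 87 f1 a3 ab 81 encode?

8

Byte at offset 0: 0xF0 = 11110000 → 4-byte char (#1). Advance 4.
Byte at offset 4: 0xF0 = 11110000 → 4-byte char (#2). Advance 4.
Byte at offset 8: 0xF0 = 11110000 → 4-byte char (#3). Advance 4.
Byte at offset 12: 0xE9 = 11101001 → 3-byte char (#4). Advance 3.
Byte at offset 15: 0xDF = 11011111 → 2-byte char (#5). Advance 2.
Byte at offset 17: 0xE7 = 11100111 → 3-byte char (#6). Advance 3.
Byte at offset 20: 0xF0 = 11110000 → 4-byte char (#7). Advance 4.
Byte at offset 24: 0xF1 = 11110001 → 4-byte char (#8). Advance 4.
Reached end at offset 28 after 8 code points.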